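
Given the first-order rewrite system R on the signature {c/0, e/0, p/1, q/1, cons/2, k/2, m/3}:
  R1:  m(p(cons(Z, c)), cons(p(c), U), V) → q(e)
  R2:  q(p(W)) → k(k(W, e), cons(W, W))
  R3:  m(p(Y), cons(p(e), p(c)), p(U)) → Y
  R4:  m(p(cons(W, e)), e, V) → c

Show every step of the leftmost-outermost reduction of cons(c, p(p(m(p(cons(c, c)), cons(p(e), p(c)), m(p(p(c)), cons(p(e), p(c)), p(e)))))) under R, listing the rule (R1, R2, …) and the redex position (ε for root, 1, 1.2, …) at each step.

cons(c, p(p(cons(c, c))))

1. cons(c, p(p(m(p(cons(c, c)), cons(p(e), p(c)), m(p(p(c)), cons(p(e), p(c)), p(e))))))  →  cons(c, p(p(m(p(cons(c, c)), cons(p(e), p(c)), p(c)))))   [R3 at 2.1.1.3]
2. cons(c, p(p(m(p(cons(c, c)), cons(p(e), p(c)), p(c)))))  →  cons(c, p(p(cons(c, c))))   [R3 at 2.1.1]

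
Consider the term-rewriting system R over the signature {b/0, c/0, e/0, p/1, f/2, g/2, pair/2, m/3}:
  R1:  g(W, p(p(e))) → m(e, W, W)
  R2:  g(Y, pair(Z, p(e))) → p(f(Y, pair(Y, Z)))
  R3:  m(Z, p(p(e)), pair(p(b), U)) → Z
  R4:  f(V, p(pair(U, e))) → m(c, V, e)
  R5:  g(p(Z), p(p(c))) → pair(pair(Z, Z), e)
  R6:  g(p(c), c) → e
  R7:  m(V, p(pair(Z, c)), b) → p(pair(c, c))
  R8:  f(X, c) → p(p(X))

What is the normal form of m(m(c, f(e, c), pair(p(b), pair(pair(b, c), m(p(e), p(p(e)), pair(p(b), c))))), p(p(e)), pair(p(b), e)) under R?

c

1. m(m(c, f(e, c), pair(p(b), pair(pair(b, c), m(p(e), p(p(e)), pair(p(b), c))))), p(p(e)), pair(p(b), e))  →  m(c, f(e, c), pair(p(b), pair(pair(b, c), m(p(e), p(p(e)), pair(p(b), c)))))   [R3 at ε]
2. m(c, f(e, c), pair(p(b), pair(pair(b, c), m(p(e), p(p(e)), pair(p(b), c)))))  →  m(c, p(p(e)), pair(p(b), pair(pair(b, c), m(p(e), p(p(e)), pair(p(b), c)))))   [R8 at 2]
3. m(c, p(p(e)), pair(p(b), pair(pair(b, c), m(p(e), p(p(e)), pair(p(b), c)))))  →  c   [R3 at ε]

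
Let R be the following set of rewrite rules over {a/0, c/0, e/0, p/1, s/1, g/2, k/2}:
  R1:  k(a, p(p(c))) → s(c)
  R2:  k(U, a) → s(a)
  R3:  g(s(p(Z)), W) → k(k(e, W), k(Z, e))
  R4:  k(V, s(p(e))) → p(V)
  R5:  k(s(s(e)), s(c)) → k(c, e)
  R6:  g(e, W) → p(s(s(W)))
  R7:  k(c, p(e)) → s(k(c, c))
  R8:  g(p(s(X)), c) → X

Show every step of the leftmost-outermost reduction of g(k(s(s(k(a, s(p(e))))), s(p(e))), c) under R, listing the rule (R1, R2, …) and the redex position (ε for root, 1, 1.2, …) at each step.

1. g(k(s(s(k(a, s(p(e))))), s(p(e))), c)  →  g(p(s(s(k(a, s(p(e)))))), c)   [R4 at 1]
2. g(p(s(s(k(a, s(p(e)))))), c)  →  s(k(a, s(p(e))))   [R8 at ε]
3. s(k(a, s(p(e))))  →  s(p(a))   [R4 at 1]

s(p(a))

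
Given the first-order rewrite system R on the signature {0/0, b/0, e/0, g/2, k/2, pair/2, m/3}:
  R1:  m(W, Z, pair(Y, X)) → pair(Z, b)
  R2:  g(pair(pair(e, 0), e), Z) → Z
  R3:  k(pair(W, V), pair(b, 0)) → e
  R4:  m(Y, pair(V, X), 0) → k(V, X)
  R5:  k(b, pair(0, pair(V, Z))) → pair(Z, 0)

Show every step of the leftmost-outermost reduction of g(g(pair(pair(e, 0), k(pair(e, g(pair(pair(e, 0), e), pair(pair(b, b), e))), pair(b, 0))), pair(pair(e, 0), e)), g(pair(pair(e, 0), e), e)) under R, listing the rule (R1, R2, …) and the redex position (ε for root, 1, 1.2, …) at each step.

e

1. g(g(pair(pair(e, 0), k(pair(e, g(pair(pair(e, 0), e), pair(pair(b, b), e))), pair(b, 0))), pair(pair(e, 0), e)), g(pair(pair(e, 0), e), e))  →  g(g(pair(pair(e, 0), e), pair(pair(e, 0), e)), g(pair(pair(e, 0), e), e))   [R3 at 1.1.2]
2. g(g(pair(pair(e, 0), e), pair(pair(e, 0), e)), g(pair(pair(e, 0), e), e))  →  g(pair(pair(e, 0), e), g(pair(pair(e, 0), e), e))   [R2 at 1]
3. g(pair(pair(e, 0), e), g(pair(pair(e, 0), e), e))  →  g(pair(pair(e, 0), e), e)   [R2 at ε]
4. g(pair(pair(e, 0), e), e)  →  e   [R2 at ε]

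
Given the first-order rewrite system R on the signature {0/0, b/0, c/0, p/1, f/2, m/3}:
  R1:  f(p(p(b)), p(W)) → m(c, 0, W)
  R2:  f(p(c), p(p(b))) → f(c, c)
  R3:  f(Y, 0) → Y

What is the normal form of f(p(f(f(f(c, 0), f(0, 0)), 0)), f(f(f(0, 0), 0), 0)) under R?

1. f(p(f(f(f(c, 0), f(0, 0)), 0)), f(f(f(0, 0), 0), 0))  →  f(p(f(f(c, 0), f(0, 0))), f(f(f(0, 0), 0), 0))   [R3 at 1.1]
2. f(p(f(f(c, 0), f(0, 0))), f(f(f(0, 0), 0), 0))  →  f(p(f(c, f(0, 0))), f(f(f(0, 0), 0), 0))   [R3 at 1.1.1]
3. f(p(f(c, f(0, 0))), f(f(f(0, 0), 0), 0))  →  f(p(f(c, 0)), f(f(f(0, 0), 0), 0))   [R3 at 1.1.2]
4. f(p(f(c, 0)), f(f(f(0, 0), 0), 0))  →  f(p(c), f(f(f(0, 0), 0), 0))   [R3 at 1.1]
5. f(p(c), f(f(f(0, 0), 0), 0))  →  f(p(c), f(f(0, 0), 0))   [R3 at 2]
6. f(p(c), f(f(0, 0), 0))  →  f(p(c), f(0, 0))   [R3 at 2]
7. f(p(c), f(0, 0))  →  f(p(c), 0)   [R3 at 2]
8. f(p(c), 0)  →  p(c)   [R3 at ε]

p(c)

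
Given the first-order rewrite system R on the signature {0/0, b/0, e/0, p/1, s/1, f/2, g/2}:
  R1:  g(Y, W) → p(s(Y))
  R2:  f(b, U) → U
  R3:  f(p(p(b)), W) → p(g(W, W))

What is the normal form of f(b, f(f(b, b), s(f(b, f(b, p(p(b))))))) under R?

s(p(p(b)))

1. f(b, f(f(b, b), s(f(b, f(b, p(p(b)))))))  →  f(f(b, b), s(f(b, f(b, p(p(b))))))   [R2 at ε]
2. f(f(b, b), s(f(b, f(b, p(p(b))))))  →  f(b, s(f(b, f(b, p(p(b))))))   [R2 at 1]
3. f(b, s(f(b, f(b, p(p(b))))))  →  s(f(b, f(b, p(p(b)))))   [R2 at ε]
4. s(f(b, f(b, p(p(b)))))  →  s(f(b, p(p(b))))   [R2 at 1]
5. s(f(b, p(p(b))))  →  s(p(p(b)))   [R2 at 1]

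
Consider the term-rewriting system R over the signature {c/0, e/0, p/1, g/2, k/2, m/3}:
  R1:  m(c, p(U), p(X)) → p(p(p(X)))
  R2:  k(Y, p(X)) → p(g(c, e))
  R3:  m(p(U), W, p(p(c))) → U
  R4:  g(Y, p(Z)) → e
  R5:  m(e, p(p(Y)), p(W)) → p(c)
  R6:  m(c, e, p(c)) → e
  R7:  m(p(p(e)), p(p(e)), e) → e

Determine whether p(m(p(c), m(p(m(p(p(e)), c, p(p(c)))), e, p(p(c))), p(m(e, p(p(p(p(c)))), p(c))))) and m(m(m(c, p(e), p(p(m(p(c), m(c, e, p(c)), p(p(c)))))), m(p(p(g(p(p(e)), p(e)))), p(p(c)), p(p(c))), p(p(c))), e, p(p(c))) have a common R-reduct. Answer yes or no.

no — NF(t₁) = p(c), NF(t₂) = p(p(c))

Reduce t₁ = p(m(p(c), m(p(m(p(p(e)), c, p(p(c)))), e, p(p(c))), p(m(e, p(p(p(p(c)))), p(c))))):
1. p(m(p(c), m(p(m(p(p(e)), c, p(p(c)))), e, p(p(c))), p(m(e, p(p(p(p(c)))), p(c)))))  →  p(m(p(c), m(p(p(e)), c, p(p(c))), p(m(e, p(p(p(p(c)))), p(c)))))   [R3 at 1.2]
2. p(m(p(c), m(p(p(e)), c, p(p(c))), p(m(e, p(p(p(p(c)))), p(c)))))  →  p(m(p(c), p(e), p(m(e, p(p(p(p(c)))), p(c)))))   [R3 at 1.2]
3. p(m(p(c), p(e), p(m(e, p(p(p(p(c)))), p(c)))))  →  p(m(p(c), p(e), p(p(c))))   [R5 at 1.3.1]
4. p(m(p(c), p(e), p(p(c))))  →  p(c)   [R3 at 1]

Reduce t₂ = m(m(m(c, p(e), p(p(m(p(c), m(c, e, p(c)), p(p(c)))))), m(p(p(g(p(p(e)), p(e)))), p(p(c)), p(p(c))), p(p(c))), e, p(p(c))):
1. m(m(m(c, p(e), p(p(m(p(c), m(c, e, p(c)), p(p(c)))))), m(p(p(g(p(p(e)), p(e)))), p(p(c)), p(p(c))), p(p(c))), e, p(p(c)))  →  m(m(p(p(p(p(m(p(c), m(c, e, p(c)), p(p(c))))))), m(p(p(g(p(p(e)), p(e)))), p(p(c)), p(p(c))), p(p(c))), e, p(p(c)))   [R1 at 1.1]
2. m(m(p(p(p(p(m(p(c), m(c, e, p(c)), p(p(c))))))), m(p(p(g(p(p(e)), p(e)))), p(p(c)), p(p(c))), p(p(c))), e, p(p(c)))  →  m(p(p(p(m(p(c), m(c, e, p(c)), p(p(c)))))), e, p(p(c)))   [R3 at 1]
3. m(p(p(p(m(p(c), m(c, e, p(c)), p(p(c)))))), e, p(p(c)))  →  p(p(m(p(c), m(c, e, p(c)), p(p(c)))))   [R3 at ε]
4. p(p(m(p(c), m(c, e, p(c)), p(p(c)))))  →  p(p(c))   [R3 at 1.1]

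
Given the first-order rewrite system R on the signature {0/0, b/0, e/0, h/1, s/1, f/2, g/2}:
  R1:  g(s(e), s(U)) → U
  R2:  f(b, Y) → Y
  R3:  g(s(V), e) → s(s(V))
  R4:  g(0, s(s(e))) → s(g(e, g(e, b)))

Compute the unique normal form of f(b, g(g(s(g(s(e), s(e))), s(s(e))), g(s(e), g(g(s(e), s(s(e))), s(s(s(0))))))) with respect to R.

0

1. f(b, g(g(s(g(s(e), s(e))), s(s(e))), g(s(e), g(g(s(e), s(s(e))), s(s(s(0)))))))  →  g(g(s(g(s(e), s(e))), s(s(e))), g(s(e), g(g(s(e), s(s(e))), s(s(s(0))))))   [R2 at ε]
2. g(g(s(g(s(e), s(e))), s(s(e))), g(s(e), g(g(s(e), s(s(e))), s(s(s(0))))))  →  g(g(s(e), s(s(e))), g(s(e), g(g(s(e), s(s(e))), s(s(s(0))))))   [R1 at 1.1.1]
3. g(g(s(e), s(s(e))), g(s(e), g(g(s(e), s(s(e))), s(s(s(0))))))  →  g(s(e), g(s(e), g(g(s(e), s(s(e))), s(s(s(0))))))   [R1 at 1]
4. g(s(e), g(s(e), g(g(s(e), s(s(e))), s(s(s(0))))))  →  g(s(e), g(s(e), g(s(e), s(s(s(0))))))   [R1 at 2.2.1]
5. g(s(e), g(s(e), g(s(e), s(s(s(0))))))  →  g(s(e), g(s(e), s(s(0))))   [R1 at 2.2]
6. g(s(e), g(s(e), s(s(0))))  →  g(s(e), s(0))   [R1 at 2]
7. g(s(e), s(0))  →  0   [R1 at ε]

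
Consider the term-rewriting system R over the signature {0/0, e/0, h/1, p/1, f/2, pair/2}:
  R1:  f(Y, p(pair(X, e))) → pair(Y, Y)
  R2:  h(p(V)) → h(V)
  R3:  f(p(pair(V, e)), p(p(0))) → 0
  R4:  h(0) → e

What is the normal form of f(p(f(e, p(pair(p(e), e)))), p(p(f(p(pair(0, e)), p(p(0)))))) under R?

0

1. f(p(f(e, p(pair(p(e), e)))), p(p(f(p(pair(0, e)), p(p(0))))))  →  f(p(pair(e, e)), p(p(f(p(pair(0, e)), p(p(0))))))   [R1 at 1.1]
2. f(p(pair(e, e)), p(p(f(p(pair(0, e)), p(p(0))))))  →  f(p(pair(e, e)), p(p(0)))   [R3 at 2.1.1]
3. f(p(pair(e, e)), p(p(0)))  →  0   [R3 at ε]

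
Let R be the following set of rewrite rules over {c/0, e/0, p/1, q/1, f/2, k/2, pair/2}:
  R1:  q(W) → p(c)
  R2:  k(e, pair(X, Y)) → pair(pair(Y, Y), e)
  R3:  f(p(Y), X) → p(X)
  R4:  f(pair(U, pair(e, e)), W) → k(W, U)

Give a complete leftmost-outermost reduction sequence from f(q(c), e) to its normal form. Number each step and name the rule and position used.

1. f(q(c), e)  →  f(p(c), e)   [R1 at 1]
2. f(p(c), e)  →  p(e)   [R3 at ε]

p(e)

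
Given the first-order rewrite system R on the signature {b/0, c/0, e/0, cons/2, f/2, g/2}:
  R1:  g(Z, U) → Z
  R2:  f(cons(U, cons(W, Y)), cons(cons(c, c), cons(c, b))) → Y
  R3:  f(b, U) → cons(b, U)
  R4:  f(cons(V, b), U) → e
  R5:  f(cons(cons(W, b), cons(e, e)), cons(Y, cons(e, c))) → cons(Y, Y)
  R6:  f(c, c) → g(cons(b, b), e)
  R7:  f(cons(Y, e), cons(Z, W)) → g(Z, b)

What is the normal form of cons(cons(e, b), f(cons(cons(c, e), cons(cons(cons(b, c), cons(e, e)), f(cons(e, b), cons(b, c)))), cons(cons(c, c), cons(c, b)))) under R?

cons(cons(e, b), e)

1. cons(cons(e, b), f(cons(cons(c, e), cons(cons(cons(b, c), cons(e, e)), f(cons(e, b), cons(b, c)))), cons(cons(c, c), cons(c, b))))  →  cons(cons(e, b), f(cons(e, b), cons(b, c)))   [R2 at 2]
2. cons(cons(e, b), f(cons(e, b), cons(b, c)))  →  cons(cons(e, b), e)   [R4 at 2]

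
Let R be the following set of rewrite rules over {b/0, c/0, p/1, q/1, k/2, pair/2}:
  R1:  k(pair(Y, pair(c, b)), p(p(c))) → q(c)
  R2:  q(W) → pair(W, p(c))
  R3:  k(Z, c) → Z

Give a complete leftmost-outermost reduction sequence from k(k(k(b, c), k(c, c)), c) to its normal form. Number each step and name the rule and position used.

b

1. k(k(k(b, c), k(c, c)), c)  →  k(k(b, c), k(c, c))   [R3 at ε]
2. k(k(b, c), k(c, c))  →  k(b, k(c, c))   [R3 at 1]
3. k(b, k(c, c))  →  k(b, c)   [R3 at 2]
4. k(b, c)  →  b   [R3 at ε]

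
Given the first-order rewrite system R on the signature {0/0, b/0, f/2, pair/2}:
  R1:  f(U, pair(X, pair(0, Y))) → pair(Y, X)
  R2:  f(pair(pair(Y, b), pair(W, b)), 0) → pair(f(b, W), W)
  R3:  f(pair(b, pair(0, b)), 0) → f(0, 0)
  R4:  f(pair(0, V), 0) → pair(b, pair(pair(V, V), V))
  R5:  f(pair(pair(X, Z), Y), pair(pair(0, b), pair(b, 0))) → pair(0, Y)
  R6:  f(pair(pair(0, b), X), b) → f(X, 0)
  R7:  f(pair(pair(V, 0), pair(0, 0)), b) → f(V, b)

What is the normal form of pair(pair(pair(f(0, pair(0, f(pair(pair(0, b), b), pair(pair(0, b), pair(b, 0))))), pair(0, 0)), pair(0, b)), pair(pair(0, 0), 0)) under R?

pair(pair(pair(pair(b, 0), pair(0, 0)), pair(0, b)), pair(pair(0, 0), 0))

1. pair(pair(pair(f(0, pair(0, f(pair(pair(0, b), b), pair(pair(0, b), pair(b, 0))))), pair(0, 0)), pair(0, b)), pair(pair(0, 0), 0))  →  pair(pair(pair(f(0, pair(0, pair(0, b))), pair(0, 0)), pair(0, b)), pair(pair(0, 0), 0))   [R5 at 1.1.1.2.2]
2. pair(pair(pair(f(0, pair(0, pair(0, b))), pair(0, 0)), pair(0, b)), pair(pair(0, 0), 0))  →  pair(pair(pair(pair(b, 0), pair(0, 0)), pair(0, b)), pair(pair(0, 0), 0))   [R1 at 1.1.1]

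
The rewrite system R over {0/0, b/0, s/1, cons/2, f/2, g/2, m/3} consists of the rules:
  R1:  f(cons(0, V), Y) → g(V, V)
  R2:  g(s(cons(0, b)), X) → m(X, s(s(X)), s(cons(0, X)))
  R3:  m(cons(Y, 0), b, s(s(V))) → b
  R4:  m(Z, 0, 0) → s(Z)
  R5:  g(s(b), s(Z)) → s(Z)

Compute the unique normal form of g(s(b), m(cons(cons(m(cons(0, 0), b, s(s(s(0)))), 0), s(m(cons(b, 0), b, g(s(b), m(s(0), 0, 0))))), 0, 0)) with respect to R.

1. g(s(b), m(cons(cons(m(cons(0, 0), b, s(s(s(0)))), 0), s(m(cons(b, 0), b, g(s(b), m(s(0), 0, 0))))), 0, 0))  →  g(s(b), s(cons(cons(m(cons(0, 0), b, s(s(s(0)))), 0), s(m(cons(b, 0), b, g(s(b), m(s(0), 0, 0)))))))   [R4 at 2]
2. g(s(b), s(cons(cons(m(cons(0, 0), b, s(s(s(0)))), 0), s(m(cons(b, 0), b, g(s(b), m(s(0), 0, 0)))))))  →  s(cons(cons(m(cons(0, 0), b, s(s(s(0)))), 0), s(m(cons(b, 0), b, g(s(b), m(s(0), 0, 0))))))   [R5 at ε]
3. s(cons(cons(m(cons(0, 0), b, s(s(s(0)))), 0), s(m(cons(b, 0), b, g(s(b), m(s(0), 0, 0))))))  →  s(cons(cons(b, 0), s(m(cons(b, 0), b, g(s(b), m(s(0), 0, 0))))))   [R3 at 1.1.1]
4. s(cons(cons(b, 0), s(m(cons(b, 0), b, g(s(b), m(s(0), 0, 0))))))  →  s(cons(cons(b, 0), s(m(cons(b, 0), b, g(s(b), s(s(0)))))))   [R4 at 1.2.1.3.2]
5. s(cons(cons(b, 0), s(m(cons(b, 0), b, g(s(b), s(s(0)))))))  →  s(cons(cons(b, 0), s(m(cons(b, 0), b, s(s(0))))))   [R5 at 1.2.1.3]
6. s(cons(cons(b, 0), s(m(cons(b, 0), b, s(s(0))))))  →  s(cons(cons(b, 0), s(b)))   [R3 at 1.2.1]

s(cons(cons(b, 0), s(b)))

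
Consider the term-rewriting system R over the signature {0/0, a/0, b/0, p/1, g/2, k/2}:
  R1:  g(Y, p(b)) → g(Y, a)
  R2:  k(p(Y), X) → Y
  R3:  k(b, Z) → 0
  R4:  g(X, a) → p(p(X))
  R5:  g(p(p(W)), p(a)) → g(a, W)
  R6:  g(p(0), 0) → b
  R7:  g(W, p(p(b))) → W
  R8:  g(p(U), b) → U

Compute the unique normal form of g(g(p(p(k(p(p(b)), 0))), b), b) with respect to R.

1. g(g(p(p(k(p(p(b)), 0))), b), b)  →  g(p(k(p(p(b)), 0)), b)   [R8 at 1]
2. g(p(k(p(p(b)), 0)), b)  →  k(p(p(b)), 0)   [R8 at ε]
3. k(p(p(b)), 0)  →  p(b)   [R2 at ε]

p(b)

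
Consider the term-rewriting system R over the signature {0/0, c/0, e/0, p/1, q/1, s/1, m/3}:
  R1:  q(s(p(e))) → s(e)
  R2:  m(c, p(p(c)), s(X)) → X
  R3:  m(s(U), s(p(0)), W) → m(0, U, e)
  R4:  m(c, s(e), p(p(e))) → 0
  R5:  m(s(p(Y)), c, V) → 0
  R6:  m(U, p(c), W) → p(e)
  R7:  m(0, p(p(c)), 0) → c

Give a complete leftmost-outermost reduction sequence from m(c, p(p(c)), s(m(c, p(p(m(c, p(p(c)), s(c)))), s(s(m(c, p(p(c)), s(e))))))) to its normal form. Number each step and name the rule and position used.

1. m(c, p(p(c)), s(m(c, p(p(m(c, p(p(c)), s(c)))), s(s(m(c, p(p(c)), s(e)))))))  →  m(c, p(p(m(c, p(p(c)), s(c)))), s(s(m(c, p(p(c)), s(e)))))   [R2 at ε]
2. m(c, p(p(m(c, p(p(c)), s(c)))), s(s(m(c, p(p(c)), s(e)))))  →  m(c, p(p(c)), s(s(m(c, p(p(c)), s(e)))))   [R2 at 2.1.1]
3. m(c, p(p(c)), s(s(m(c, p(p(c)), s(e)))))  →  s(m(c, p(p(c)), s(e)))   [R2 at ε]
4. s(m(c, p(p(c)), s(e)))  →  s(e)   [R2 at 1]

s(e)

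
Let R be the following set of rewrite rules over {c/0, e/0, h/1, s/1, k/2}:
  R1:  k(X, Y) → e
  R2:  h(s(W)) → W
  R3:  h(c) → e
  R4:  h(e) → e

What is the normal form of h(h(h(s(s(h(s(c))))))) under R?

1. h(h(h(s(s(h(s(c)))))))  →  h(h(s(h(s(c)))))   [R2 at 1.1]
2. h(h(s(h(s(c)))))  →  h(h(s(c)))   [R2 at 1]
3. h(h(s(c)))  →  h(c)   [R2 at 1]
4. h(c)  →  e   [R3 at ε]

e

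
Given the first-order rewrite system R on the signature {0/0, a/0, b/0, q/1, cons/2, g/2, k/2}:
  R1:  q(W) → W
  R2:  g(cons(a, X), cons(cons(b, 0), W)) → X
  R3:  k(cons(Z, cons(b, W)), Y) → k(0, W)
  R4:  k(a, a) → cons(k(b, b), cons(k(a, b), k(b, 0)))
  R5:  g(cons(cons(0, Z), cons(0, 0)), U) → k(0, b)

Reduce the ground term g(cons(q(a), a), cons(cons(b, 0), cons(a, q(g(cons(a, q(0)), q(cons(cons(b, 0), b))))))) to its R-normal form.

a

1. g(cons(q(a), a), cons(cons(b, 0), cons(a, q(g(cons(a, q(0)), q(cons(cons(b, 0), b)))))))  →  g(cons(a, a), cons(cons(b, 0), cons(a, q(g(cons(a, q(0)), q(cons(cons(b, 0), b)))))))   [R1 at 1.1]
2. g(cons(a, a), cons(cons(b, 0), cons(a, q(g(cons(a, q(0)), q(cons(cons(b, 0), b)))))))  →  a   [R2 at ε]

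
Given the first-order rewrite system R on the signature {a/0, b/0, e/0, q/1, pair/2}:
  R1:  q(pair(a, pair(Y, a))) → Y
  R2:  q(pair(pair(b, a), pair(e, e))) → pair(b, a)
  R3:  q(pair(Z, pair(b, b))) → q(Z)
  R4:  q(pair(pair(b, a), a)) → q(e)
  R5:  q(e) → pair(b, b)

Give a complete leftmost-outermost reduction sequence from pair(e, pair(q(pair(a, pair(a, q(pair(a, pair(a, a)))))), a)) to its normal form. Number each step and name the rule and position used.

1. pair(e, pair(q(pair(a, pair(a, q(pair(a, pair(a, a)))))), a))  →  pair(e, pair(q(pair(a, pair(a, a))), a))   [R1 at 2.1.1.2.2]
2. pair(e, pair(q(pair(a, pair(a, a))), a))  →  pair(e, pair(a, a))   [R1 at 2.1]

pair(e, pair(a, a))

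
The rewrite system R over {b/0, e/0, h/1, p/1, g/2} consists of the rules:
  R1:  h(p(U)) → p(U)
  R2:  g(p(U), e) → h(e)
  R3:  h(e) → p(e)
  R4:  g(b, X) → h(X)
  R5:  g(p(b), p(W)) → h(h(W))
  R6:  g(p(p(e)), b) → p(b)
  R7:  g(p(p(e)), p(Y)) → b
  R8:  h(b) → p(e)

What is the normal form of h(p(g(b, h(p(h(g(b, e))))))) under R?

p(p(p(e)))

1. h(p(g(b, h(p(h(g(b, e)))))))  →  p(g(b, h(p(h(g(b, e))))))   [R1 at ε]
2. p(g(b, h(p(h(g(b, e))))))  →  p(h(h(p(h(g(b, e))))))   [R4 at 1]
3. p(h(h(p(h(g(b, e))))))  →  p(h(p(h(g(b, e)))))   [R1 at 1.1]
4. p(h(p(h(g(b, e)))))  →  p(p(h(g(b, e))))   [R1 at 1]
5. p(p(h(g(b, e))))  →  p(p(h(h(e))))   [R4 at 1.1.1]
6. p(p(h(h(e))))  →  p(p(h(p(e))))   [R3 at 1.1.1]
7. p(p(h(p(e))))  →  p(p(p(e)))   [R1 at 1.1]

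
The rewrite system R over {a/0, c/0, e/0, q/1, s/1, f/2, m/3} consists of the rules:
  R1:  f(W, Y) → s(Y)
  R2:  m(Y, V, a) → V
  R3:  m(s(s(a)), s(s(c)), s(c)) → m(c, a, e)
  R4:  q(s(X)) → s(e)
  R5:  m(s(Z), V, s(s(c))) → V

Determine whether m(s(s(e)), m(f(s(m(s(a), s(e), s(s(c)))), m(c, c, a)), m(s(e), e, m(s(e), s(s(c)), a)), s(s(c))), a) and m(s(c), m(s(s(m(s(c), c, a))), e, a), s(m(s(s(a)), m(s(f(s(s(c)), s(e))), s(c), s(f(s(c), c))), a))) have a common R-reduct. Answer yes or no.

yes — NF(t₁) = e, NF(t₂) = e

Reduce t₁ = m(s(s(e)), m(f(s(m(s(a), s(e), s(s(c)))), m(c, c, a)), m(s(e), e, m(s(e), s(s(c)), a)), s(s(c))), a):
1. m(s(s(e)), m(f(s(m(s(a), s(e), s(s(c)))), m(c, c, a)), m(s(e), e, m(s(e), s(s(c)), a)), s(s(c))), a)  →  m(f(s(m(s(a), s(e), s(s(c)))), m(c, c, a)), m(s(e), e, m(s(e), s(s(c)), a)), s(s(c)))   [R2 at ε]
2. m(f(s(m(s(a), s(e), s(s(c)))), m(c, c, a)), m(s(e), e, m(s(e), s(s(c)), a)), s(s(c)))  →  m(s(m(c, c, a)), m(s(e), e, m(s(e), s(s(c)), a)), s(s(c)))   [R1 at 1]
3. m(s(m(c, c, a)), m(s(e), e, m(s(e), s(s(c)), a)), s(s(c)))  →  m(s(e), e, m(s(e), s(s(c)), a))   [R5 at ε]
4. m(s(e), e, m(s(e), s(s(c)), a))  →  m(s(e), e, s(s(c)))   [R2 at 3]
5. m(s(e), e, s(s(c)))  →  e   [R5 at ε]

Reduce t₂ = m(s(c), m(s(s(m(s(c), c, a))), e, a), s(m(s(s(a)), m(s(f(s(s(c)), s(e))), s(c), s(f(s(c), c))), a))):
1. m(s(c), m(s(s(m(s(c), c, a))), e, a), s(m(s(s(a)), m(s(f(s(s(c)), s(e))), s(c), s(f(s(c), c))), a)))  →  m(s(c), e, s(m(s(s(a)), m(s(f(s(s(c)), s(e))), s(c), s(f(s(c), c))), a)))   [R2 at 2]
2. m(s(c), e, s(m(s(s(a)), m(s(f(s(s(c)), s(e))), s(c), s(f(s(c), c))), a)))  →  m(s(c), e, s(m(s(f(s(s(c)), s(e))), s(c), s(f(s(c), c)))))   [R2 at 3.1]
3. m(s(c), e, s(m(s(f(s(s(c)), s(e))), s(c), s(f(s(c), c)))))  →  m(s(c), e, s(m(s(s(s(e))), s(c), s(f(s(c), c)))))   [R1 at 3.1.1.1]
4. m(s(c), e, s(m(s(s(s(e))), s(c), s(f(s(c), c)))))  →  m(s(c), e, s(m(s(s(s(e))), s(c), s(s(c)))))   [R1 at 3.1.3.1]
5. m(s(c), e, s(m(s(s(s(e))), s(c), s(s(c)))))  →  m(s(c), e, s(s(c)))   [R5 at 3.1]
6. m(s(c), e, s(s(c)))  →  e   [R5 at ε]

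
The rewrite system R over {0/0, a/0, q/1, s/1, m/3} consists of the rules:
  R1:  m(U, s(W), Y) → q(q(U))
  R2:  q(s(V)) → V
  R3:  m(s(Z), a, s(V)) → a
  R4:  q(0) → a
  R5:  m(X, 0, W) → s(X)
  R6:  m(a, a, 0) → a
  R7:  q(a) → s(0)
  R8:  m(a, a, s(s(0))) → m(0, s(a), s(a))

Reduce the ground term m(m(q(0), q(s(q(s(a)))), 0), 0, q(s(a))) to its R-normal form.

s(a)

1. m(m(q(0), q(s(q(s(a)))), 0), 0, q(s(a)))  →  s(m(q(0), q(s(q(s(a)))), 0))   [R5 at ε]
2. s(m(q(0), q(s(q(s(a)))), 0))  →  s(m(a, q(s(q(s(a)))), 0))   [R4 at 1.1]
3. s(m(a, q(s(q(s(a)))), 0))  →  s(m(a, q(s(a)), 0))   [R2 at 1.2]
4. s(m(a, q(s(a)), 0))  →  s(m(a, a, 0))   [R2 at 1.2]
5. s(m(a, a, 0))  →  s(a)   [R6 at 1]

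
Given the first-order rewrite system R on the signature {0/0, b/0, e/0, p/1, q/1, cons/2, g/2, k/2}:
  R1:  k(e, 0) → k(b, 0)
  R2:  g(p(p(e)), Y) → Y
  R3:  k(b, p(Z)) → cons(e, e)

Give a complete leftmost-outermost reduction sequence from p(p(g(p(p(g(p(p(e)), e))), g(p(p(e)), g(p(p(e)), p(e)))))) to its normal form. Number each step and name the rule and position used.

p(p(p(e)))

1. p(p(g(p(p(g(p(p(e)), e))), g(p(p(e)), g(p(p(e)), p(e))))))  →  p(p(g(p(p(e)), g(p(p(e)), g(p(p(e)), p(e))))))   [R2 at 1.1.1.1.1]
2. p(p(g(p(p(e)), g(p(p(e)), g(p(p(e)), p(e))))))  →  p(p(g(p(p(e)), g(p(p(e)), p(e)))))   [R2 at 1.1]
3. p(p(g(p(p(e)), g(p(p(e)), p(e)))))  →  p(p(g(p(p(e)), p(e))))   [R2 at 1.1]
4. p(p(g(p(p(e)), p(e))))  →  p(p(p(e)))   [R2 at 1.1]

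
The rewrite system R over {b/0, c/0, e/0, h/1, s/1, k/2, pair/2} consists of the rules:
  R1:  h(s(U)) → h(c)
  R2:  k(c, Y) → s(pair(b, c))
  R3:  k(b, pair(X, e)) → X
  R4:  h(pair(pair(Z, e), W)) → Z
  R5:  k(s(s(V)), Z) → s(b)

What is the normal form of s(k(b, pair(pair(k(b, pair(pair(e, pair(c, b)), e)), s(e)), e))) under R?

1. s(k(b, pair(pair(k(b, pair(pair(e, pair(c, b)), e)), s(e)), e)))  →  s(pair(k(b, pair(pair(e, pair(c, b)), e)), s(e)))   [R3 at 1]
2. s(pair(k(b, pair(pair(e, pair(c, b)), e)), s(e)))  →  s(pair(pair(e, pair(c, b)), s(e)))   [R3 at 1.1]

s(pair(pair(e, pair(c, b)), s(e)))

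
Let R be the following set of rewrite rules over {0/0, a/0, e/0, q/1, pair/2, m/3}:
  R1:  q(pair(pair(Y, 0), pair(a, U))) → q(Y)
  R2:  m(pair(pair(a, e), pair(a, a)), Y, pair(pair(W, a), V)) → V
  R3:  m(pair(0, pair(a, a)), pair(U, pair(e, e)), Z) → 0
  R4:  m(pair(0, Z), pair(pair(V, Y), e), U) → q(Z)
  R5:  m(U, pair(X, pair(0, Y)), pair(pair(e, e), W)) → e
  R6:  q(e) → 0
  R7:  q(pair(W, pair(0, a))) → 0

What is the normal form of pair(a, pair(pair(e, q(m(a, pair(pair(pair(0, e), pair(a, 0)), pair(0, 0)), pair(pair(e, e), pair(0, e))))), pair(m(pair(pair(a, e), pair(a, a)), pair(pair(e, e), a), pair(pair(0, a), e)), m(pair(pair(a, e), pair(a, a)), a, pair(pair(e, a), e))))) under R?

1. pair(a, pair(pair(e, q(m(a, pair(pair(pair(0, e), pair(a, 0)), pair(0, 0)), pair(pair(e, e), pair(0, e))))), pair(m(pair(pair(a, e), pair(a, a)), pair(pair(e, e), a), pair(pair(0, a), e)), m(pair(pair(a, e), pair(a, a)), a, pair(pair(e, a), e)))))  →  pair(a, pair(pair(e, q(e)), pair(m(pair(pair(a, e), pair(a, a)), pair(pair(e, e), a), pair(pair(0, a), e)), m(pair(pair(a, e), pair(a, a)), a, pair(pair(e, a), e)))))   [R5 at 2.1.2.1]
2. pair(a, pair(pair(e, q(e)), pair(m(pair(pair(a, e), pair(a, a)), pair(pair(e, e), a), pair(pair(0, a), e)), m(pair(pair(a, e), pair(a, a)), a, pair(pair(e, a), e)))))  →  pair(a, pair(pair(e, 0), pair(m(pair(pair(a, e), pair(a, a)), pair(pair(e, e), a), pair(pair(0, a), e)), m(pair(pair(a, e), pair(a, a)), a, pair(pair(e, a), e)))))   [R6 at 2.1.2]
3. pair(a, pair(pair(e, 0), pair(m(pair(pair(a, e), pair(a, a)), pair(pair(e, e), a), pair(pair(0, a), e)), m(pair(pair(a, e), pair(a, a)), a, pair(pair(e, a), e)))))  →  pair(a, pair(pair(e, 0), pair(e, m(pair(pair(a, e), pair(a, a)), a, pair(pair(e, a), e)))))   [R2 at 2.2.1]
4. pair(a, pair(pair(e, 0), pair(e, m(pair(pair(a, e), pair(a, a)), a, pair(pair(e, a), e)))))  →  pair(a, pair(pair(e, 0), pair(e, e)))   [R2 at 2.2.2]

pair(a, pair(pair(e, 0), pair(e, e)))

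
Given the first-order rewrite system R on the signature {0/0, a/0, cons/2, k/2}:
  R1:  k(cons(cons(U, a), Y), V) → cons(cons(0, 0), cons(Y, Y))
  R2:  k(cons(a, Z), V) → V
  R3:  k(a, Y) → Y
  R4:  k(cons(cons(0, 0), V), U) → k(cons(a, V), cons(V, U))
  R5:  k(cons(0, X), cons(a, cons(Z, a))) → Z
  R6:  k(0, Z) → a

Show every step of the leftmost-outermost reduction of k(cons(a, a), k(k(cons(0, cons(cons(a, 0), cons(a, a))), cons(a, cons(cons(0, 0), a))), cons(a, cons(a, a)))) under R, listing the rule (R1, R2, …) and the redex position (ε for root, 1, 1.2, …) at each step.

1. k(cons(a, a), k(k(cons(0, cons(cons(a, 0), cons(a, a))), cons(a, cons(cons(0, 0), a))), cons(a, cons(a, a))))  →  k(k(cons(0, cons(cons(a, 0), cons(a, a))), cons(a, cons(cons(0, 0), a))), cons(a, cons(a, a)))   [R2 at ε]
2. k(k(cons(0, cons(cons(a, 0), cons(a, a))), cons(a, cons(cons(0, 0), a))), cons(a, cons(a, a)))  →  k(cons(0, 0), cons(a, cons(a, a)))   [R5 at 1]
3. k(cons(0, 0), cons(a, cons(a, a)))  →  a   [R5 at ε]

a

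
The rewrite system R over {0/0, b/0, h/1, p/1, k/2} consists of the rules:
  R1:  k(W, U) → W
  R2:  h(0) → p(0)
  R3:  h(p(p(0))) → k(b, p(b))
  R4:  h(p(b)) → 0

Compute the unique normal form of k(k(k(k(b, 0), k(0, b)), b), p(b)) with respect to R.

b

1. k(k(k(k(b, 0), k(0, b)), b), p(b))  →  k(k(k(b, 0), k(0, b)), b)   [R1 at ε]
2. k(k(k(b, 0), k(0, b)), b)  →  k(k(b, 0), k(0, b))   [R1 at ε]
3. k(k(b, 0), k(0, b))  →  k(b, 0)   [R1 at ε]
4. k(b, 0)  →  b   [R1 at ε]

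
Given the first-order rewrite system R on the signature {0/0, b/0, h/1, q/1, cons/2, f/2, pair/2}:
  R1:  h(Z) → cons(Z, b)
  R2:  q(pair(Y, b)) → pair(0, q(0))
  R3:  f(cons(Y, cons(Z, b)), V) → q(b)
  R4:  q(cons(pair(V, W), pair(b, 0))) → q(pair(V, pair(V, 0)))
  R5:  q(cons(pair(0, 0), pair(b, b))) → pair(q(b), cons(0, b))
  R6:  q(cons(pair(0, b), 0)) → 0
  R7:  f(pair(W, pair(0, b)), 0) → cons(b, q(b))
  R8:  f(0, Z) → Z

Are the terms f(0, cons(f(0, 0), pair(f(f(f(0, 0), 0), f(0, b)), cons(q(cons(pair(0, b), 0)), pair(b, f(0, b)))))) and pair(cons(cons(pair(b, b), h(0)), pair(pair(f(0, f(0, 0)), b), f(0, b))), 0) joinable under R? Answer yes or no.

Reduce t₁ = f(0, cons(f(0, 0), pair(f(f(f(0, 0), 0), f(0, b)), cons(q(cons(pair(0, b), 0)), pair(b, f(0, b)))))):
1. f(0, cons(f(0, 0), pair(f(f(f(0, 0), 0), f(0, b)), cons(q(cons(pair(0, b), 0)), pair(b, f(0, b))))))  →  cons(f(0, 0), pair(f(f(f(0, 0), 0), f(0, b)), cons(q(cons(pair(0, b), 0)), pair(b, f(0, b)))))   [R8 at ε]
2. cons(f(0, 0), pair(f(f(f(0, 0), 0), f(0, b)), cons(q(cons(pair(0, b), 0)), pair(b, f(0, b)))))  →  cons(0, pair(f(f(f(0, 0), 0), f(0, b)), cons(q(cons(pair(0, b), 0)), pair(b, f(0, b)))))   [R8 at 1]
3. cons(0, pair(f(f(f(0, 0), 0), f(0, b)), cons(q(cons(pair(0, b), 0)), pair(b, f(0, b)))))  →  cons(0, pair(f(f(0, 0), f(0, b)), cons(q(cons(pair(0, b), 0)), pair(b, f(0, b)))))   [R8 at 2.1.1.1]
4. cons(0, pair(f(f(0, 0), f(0, b)), cons(q(cons(pair(0, b), 0)), pair(b, f(0, b)))))  →  cons(0, pair(f(0, f(0, b)), cons(q(cons(pair(0, b), 0)), pair(b, f(0, b)))))   [R8 at 2.1.1]
5. cons(0, pair(f(0, f(0, b)), cons(q(cons(pair(0, b), 0)), pair(b, f(0, b)))))  →  cons(0, pair(f(0, b), cons(q(cons(pair(0, b), 0)), pair(b, f(0, b)))))   [R8 at 2.1]
6. cons(0, pair(f(0, b), cons(q(cons(pair(0, b), 0)), pair(b, f(0, b)))))  →  cons(0, pair(b, cons(q(cons(pair(0, b), 0)), pair(b, f(0, b)))))   [R8 at 2.1]
7. cons(0, pair(b, cons(q(cons(pair(0, b), 0)), pair(b, f(0, b)))))  →  cons(0, pair(b, cons(0, pair(b, f(0, b)))))   [R6 at 2.2.1]
8. cons(0, pair(b, cons(0, pair(b, f(0, b)))))  →  cons(0, pair(b, cons(0, pair(b, b))))   [R8 at 2.2.2.2]

Reduce t₂ = pair(cons(cons(pair(b, b), h(0)), pair(pair(f(0, f(0, 0)), b), f(0, b))), 0):
1. pair(cons(cons(pair(b, b), h(0)), pair(pair(f(0, f(0, 0)), b), f(0, b))), 0)  →  pair(cons(cons(pair(b, b), cons(0, b)), pair(pair(f(0, f(0, 0)), b), f(0, b))), 0)   [R1 at 1.1.2]
2. pair(cons(cons(pair(b, b), cons(0, b)), pair(pair(f(0, f(0, 0)), b), f(0, b))), 0)  →  pair(cons(cons(pair(b, b), cons(0, b)), pair(pair(f(0, 0), b), f(0, b))), 0)   [R8 at 1.2.1.1]
3. pair(cons(cons(pair(b, b), cons(0, b)), pair(pair(f(0, 0), b), f(0, b))), 0)  →  pair(cons(cons(pair(b, b), cons(0, b)), pair(pair(0, b), f(0, b))), 0)   [R8 at 1.2.1.1]
4. pair(cons(cons(pair(b, b), cons(0, b)), pair(pair(0, b), f(0, b))), 0)  →  pair(cons(cons(pair(b, b), cons(0, b)), pair(pair(0, b), b)), 0)   [R8 at 1.2.2]

no — NF(t₁) = cons(0, pair(b, cons(0, pair(b, b)))), NF(t₂) = pair(cons(cons(pair(b, b), cons(0, b)), pair(pair(0, b), b)), 0)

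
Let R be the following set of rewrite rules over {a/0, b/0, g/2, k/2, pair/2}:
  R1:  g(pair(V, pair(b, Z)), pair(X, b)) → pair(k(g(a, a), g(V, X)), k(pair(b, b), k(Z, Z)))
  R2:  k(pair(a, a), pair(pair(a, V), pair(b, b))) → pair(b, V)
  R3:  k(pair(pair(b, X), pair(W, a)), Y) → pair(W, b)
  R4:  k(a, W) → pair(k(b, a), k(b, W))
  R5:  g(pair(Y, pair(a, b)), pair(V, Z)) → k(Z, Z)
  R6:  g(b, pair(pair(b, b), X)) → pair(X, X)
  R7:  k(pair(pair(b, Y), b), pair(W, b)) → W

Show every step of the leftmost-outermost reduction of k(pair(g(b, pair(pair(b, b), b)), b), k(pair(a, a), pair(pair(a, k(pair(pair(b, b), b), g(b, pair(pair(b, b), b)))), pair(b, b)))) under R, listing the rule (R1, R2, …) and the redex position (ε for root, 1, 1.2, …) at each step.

b

1. k(pair(g(b, pair(pair(b, b), b)), b), k(pair(a, a), pair(pair(a, k(pair(pair(b, b), b), g(b, pair(pair(b, b), b)))), pair(b, b))))  →  k(pair(pair(b, b), b), k(pair(a, a), pair(pair(a, k(pair(pair(b, b), b), g(b, pair(pair(b, b), b)))), pair(b, b))))   [R6 at 1.1]
2. k(pair(pair(b, b), b), k(pair(a, a), pair(pair(a, k(pair(pair(b, b), b), g(b, pair(pair(b, b), b)))), pair(b, b))))  →  k(pair(pair(b, b), b), pair(b, k(pair(pair(b, b), b), g(b, pair(pair(b, b), b)))))   [R2 at 2]
3. k(pair(pair(b, b), b), pair(b, k(pair(pair(b, b), b), g(b, pair(pair(b, b), b)))))  →  k(pair(pair(b, b), b), pair(b, k(pair(pair(b, b), b), pair(b, b))))   [R6 at 2.2.2]
4. k(pair(pair(b, b), b), pair(b, k(pair(pair(b, b), b), pair(b, b))))  →  k(pair(pair(b, b), b), pair(b, b))   [R7 at 2.2]
5. k(pair(pair(b, b), b), pair(b, b))  →  b   [R7 at ε]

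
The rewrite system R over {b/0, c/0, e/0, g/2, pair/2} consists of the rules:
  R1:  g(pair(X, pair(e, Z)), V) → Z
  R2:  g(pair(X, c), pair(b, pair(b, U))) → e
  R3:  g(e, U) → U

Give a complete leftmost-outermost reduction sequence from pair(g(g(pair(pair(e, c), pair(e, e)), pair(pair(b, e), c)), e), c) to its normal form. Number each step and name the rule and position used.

pair(e, c)

1. pair(g(g(pair(pair(e, c), pair(e, e)), pair(pair(b, e), c)), e), c)  →  pair(g(e, e), c)   [R1 at 1.1]
2. pair(g(e, e), c)  →  pair(e, c)   [R3 at 1]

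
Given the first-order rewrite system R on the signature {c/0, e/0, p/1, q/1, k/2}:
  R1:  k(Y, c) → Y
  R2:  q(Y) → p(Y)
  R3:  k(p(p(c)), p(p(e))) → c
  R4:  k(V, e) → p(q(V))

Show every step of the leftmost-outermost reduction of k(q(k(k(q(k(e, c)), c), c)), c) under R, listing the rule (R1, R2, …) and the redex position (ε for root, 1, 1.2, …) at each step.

p(p(e))

1. k(q(k(k(q(k(e, c)), c), c)), c)  →  q(k(k(q(k(e, c)), c), c))   [R1 at ε]
2. q(k(k(q(k(e, c)), c), c))  →  p(k(k(q(k(e, c)), c), c))   [R2 at ε]
3. p(k(k(q(k(e, c)), c), c))  →  p(k(q(k(e, c)), c))   [R1 at 1]
4. p(k(q(k(e, c)), c))  →  p(q(k(e, c)))   [R1 at 1]
5. p(q(k(e, c)))  →  p(p(k(e, c)))   [R2 at 1]
6. p(p(k(e, c)))  →  p(p(e))   [R1 at 1.1]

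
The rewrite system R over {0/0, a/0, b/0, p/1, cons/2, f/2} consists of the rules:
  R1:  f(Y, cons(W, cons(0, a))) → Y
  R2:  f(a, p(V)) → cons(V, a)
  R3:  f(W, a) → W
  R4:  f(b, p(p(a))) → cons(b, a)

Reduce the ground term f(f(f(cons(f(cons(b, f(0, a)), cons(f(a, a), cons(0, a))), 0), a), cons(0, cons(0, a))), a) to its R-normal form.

cons(cons(b, 0), 0)

1. f(f(f(cons(f(cons(b, f(0, a)), cons(f(a, a), cons(0, a))), 0), a), cons(0, cons(0, a))), a)  →  f(f(cons(f(cons(b, f(0, a)), cons(f(a, a), cons(0, a))), 0), a), cons(0, cons(0, a)))   [R3 at ε]
2. f(f(cons(f(cons(b, f(0, a)), cons(f(a, a), cons(0, a))), 0), a), cons(0, cons(0, a)))  →  f(cons(f(cons(b, f(0, a)), cons(f(a, a), cons(0, a))), 0), a)   [R1 at ε]
3. f(cons(f(cons(b, f(0, a)), cons(f(a, a), cons(0, a))), 0), a)  →  cons(f(cons(b, f(0, a)), cons(f(a, a), cons(0, a))), 0)   [R3 at ε]
4. cons(f(cons(b, f(0, a)), cons(f(a, a), cons(0, a))), 0)  →  cons(cons(b, f(0, a)), 0)   [R1 at 1]
5. cons(cons(b, f(0, a)), 0)  →  cons(cons(b, 0), 0)   [R3 at 1.2]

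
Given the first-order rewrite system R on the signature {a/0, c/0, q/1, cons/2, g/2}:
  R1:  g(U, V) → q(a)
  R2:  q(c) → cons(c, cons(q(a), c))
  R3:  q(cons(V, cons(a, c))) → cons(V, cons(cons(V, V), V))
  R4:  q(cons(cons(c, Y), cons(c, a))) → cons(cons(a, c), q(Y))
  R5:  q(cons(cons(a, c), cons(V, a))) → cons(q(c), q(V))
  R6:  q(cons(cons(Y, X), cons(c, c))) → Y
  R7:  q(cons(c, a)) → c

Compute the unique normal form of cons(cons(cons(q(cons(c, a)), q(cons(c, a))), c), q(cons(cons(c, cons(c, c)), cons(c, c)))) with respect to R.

1. cons(cons(cons(q(cons(c, a)), q(cons(c, a))), c), q(cons(cons(c, cons(c, c)), cons(c, c))))  →  cons(cons(cons(c, q(cons(c, a))), c), q(cons(cons(c, cons(c, c)), cons(c, c))))   [R7 at 1.1.1]
2. cons(cons(cons(c, q(cons(c, a))), c), q(cons(cons(c, cons(c, c)), cons(c, c))))  →  cons(cons(cons(c, c), c), q(cons(cons(c, cons(c, c)), cons(c, c))))   [R7 at 1.1.2]
3. cons(cons(cons(c, c), c), q(cons(cons(c, cons(c, c)), cons(c, c))))  →  cons(cons(cons(c, c), c), c)   [R6 at 2]

cons(cons(cons(c, c), c), c)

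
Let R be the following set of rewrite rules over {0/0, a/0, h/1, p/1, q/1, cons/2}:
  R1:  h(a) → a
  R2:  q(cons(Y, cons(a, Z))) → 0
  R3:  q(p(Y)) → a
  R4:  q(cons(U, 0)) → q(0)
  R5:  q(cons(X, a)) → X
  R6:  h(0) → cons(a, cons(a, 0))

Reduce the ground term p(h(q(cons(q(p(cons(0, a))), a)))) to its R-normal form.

p(a)

1. p(h(q(cons(q(p(cons(0, a))), a))))  →  p(h(q(p(cons(0, a)))))   [R5 at 1.1]
2. p(h(q(p(cons(0, a)))))  →  p(h(a))   [R3 at 1.1]
3. p(h(a))  →  p(a)   [R1 at 1]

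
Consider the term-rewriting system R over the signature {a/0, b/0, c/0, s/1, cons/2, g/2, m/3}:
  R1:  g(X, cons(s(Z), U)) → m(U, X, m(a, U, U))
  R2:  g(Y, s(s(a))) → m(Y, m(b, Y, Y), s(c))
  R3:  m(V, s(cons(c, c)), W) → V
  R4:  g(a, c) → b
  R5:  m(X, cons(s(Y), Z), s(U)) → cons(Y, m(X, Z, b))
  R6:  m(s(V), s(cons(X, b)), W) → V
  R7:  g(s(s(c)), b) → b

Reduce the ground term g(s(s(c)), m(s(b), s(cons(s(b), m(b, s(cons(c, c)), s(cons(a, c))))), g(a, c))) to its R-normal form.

1. g(s(s(c)), m(s(b), s(cons(s(b), m(b, s(cons(c, c)), s(cons(a, c))))), g(a, c)))  →  g(s(s(c)), m(s(b), s(cons(s(b), b)), g(a, c)))   [R3 at 2.2.1.2]
2. g(s(s(c)), m(s(b), s(cons(s(b), b)), g(a, c)))  →  g(s(s(c)), b)   [R6 at 2]
3. g(s(s(c)), b)  →  b   [R7 at ε]

b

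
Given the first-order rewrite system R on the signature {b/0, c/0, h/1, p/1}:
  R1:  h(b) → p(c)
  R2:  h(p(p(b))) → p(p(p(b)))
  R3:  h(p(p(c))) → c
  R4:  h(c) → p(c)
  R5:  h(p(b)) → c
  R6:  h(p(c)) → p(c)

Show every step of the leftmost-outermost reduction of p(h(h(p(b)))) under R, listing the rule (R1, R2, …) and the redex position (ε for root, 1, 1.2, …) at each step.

1. p(h(h(p(b))))  →  p(h(c))   [R5 at 1.1]
2. p(h(c))  →  p(p(c))   [R4 at 1]

p(p(c))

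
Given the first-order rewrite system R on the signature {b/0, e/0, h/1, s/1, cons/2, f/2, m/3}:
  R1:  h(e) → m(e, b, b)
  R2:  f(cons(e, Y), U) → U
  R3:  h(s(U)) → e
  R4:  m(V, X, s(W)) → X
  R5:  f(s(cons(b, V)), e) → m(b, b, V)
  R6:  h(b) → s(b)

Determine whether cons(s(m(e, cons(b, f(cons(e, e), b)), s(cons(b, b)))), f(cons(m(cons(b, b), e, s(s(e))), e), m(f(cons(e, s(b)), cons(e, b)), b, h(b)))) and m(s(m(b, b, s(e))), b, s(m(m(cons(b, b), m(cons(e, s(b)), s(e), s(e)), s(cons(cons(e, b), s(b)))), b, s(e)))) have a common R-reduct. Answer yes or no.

Reduce t₁ = cons(s(m(e, cons(b, f(cons(e, e), b)), s(cons(b, b)))), f(cons(m(cons(b, b), e, s(s(e))), e), m(f(cons(e, s(b)), cons(e, b)), b, h(b)))):
1. cons(s(m(e, cons(b, f(cons(e, e), b)), s(cons(b, b)))), f(cons(m(cons(b, b), e, s(s(e))), e), m(f(cons(e, s(b)), cons(e, b)), b, h(b))))  →  cons(s(cons(b, f(cons(e, e), b))), f(cons(m(cons(b, b), e, s(s(e))), e), m(f(cons(e, s(b)), cons(e, b)), b, h(b))))   [R4 at 1.1]
2. cons(s(cons(b, f(cons(e, e), b))), f(cons(m(cons(b, b), e, s(s(e))), e), m(f(cons(e, s(b)), cons(e, b)), b, h(b))))  →  cons(s(cons(b, b)), f(cons(m(cons(b, b), e, s(s(e))), e), m(f(cons(e, s(b)), cons(e, b)), b, h(b))))   [R2 at 1.1.2]
3. cons(s(cons(b, b)), f(cons(m(cons(b, b), e, s(s(e))), e), m(f(cons(e, s(b)), cons(e, b)), b, h(b))))  →  cons(s(cons(b, b)), f(cons(e, e), m(f(cons(e, s(b)), cons(e, b)), b, h(b))))   [R4 at 2.1.1]
4. cons(s(cons(b, b)), f(cons(e, e), m(f(cons(e, s(b)), cons(e, b)), b, h(b))))  →  cons(s(cons(b, b)), m(f(cons(e, s(b)), cons(e, b)), b, h(b)))   [R2 at 2]
5. cons(s(cons(b, b)), m(f(cons(e, s(b)), cons(e, b)), b, h(b)))  →  cons(s(cons(b, b)), m(cons(e, b), b, h(b)))   [R2 at 2.1]
6. cons(s(cons(b, b)), m(cons(e, b), b, h(b)))  →  cons(s(cons(b, b)), m(cons(e, b), b, s(b)))   [R6 at 2.3]
7. cons(s(cons(b, b)), m(cons(e, b), b, s(b)))  →  cons(s(cons(b, b)), b)   [R4 at 2]

Reduce t₂ = m(s(m(b, b, s(e))), b, s(m(m(cons(b, b), m(cons(e, s(b)), s(e), s(e)), s(cons(cons(e, b), s(b)))), b, s(e)))):
1. m(s(m(b, b, s(e))), b, s(m(m(cons(b, b), m(cons(e, s(b)), s(e), s(e)), s(cons(cons(e, b), s(b)))), b, s(e))))  →  b   [R4 at ε]

no — NF(t₁) = cons(s(cons(b, b)), b), NF(t₂) = b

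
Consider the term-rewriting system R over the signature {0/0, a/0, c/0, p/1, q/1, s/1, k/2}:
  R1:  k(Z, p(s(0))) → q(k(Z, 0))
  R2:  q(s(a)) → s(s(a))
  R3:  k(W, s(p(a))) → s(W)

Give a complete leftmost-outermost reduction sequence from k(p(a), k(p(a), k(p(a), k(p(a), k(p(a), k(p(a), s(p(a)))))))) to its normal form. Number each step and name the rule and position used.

s(p(a))

1. k(p(a), k(p(a), k(p(a), k(p(a), k(p(a), k(p(a), s(p(a))))))))  →  k(p(a), k(p(a), k(p(a), k(p(a), k(p(a), s(p(a)))))))   [R3 at 2.2.2.2.2]
2. k(p(a), k(p(a), k(p(a), k(p(a), k(p(a), s(p(a)))))))  →  k(p(a), k(p(a), k(p(a), k(p(a), s(p(a))))))   [R3 at 2.2.2.2]
3. k(p(a), k(p(a), k(p(a), k(p(a), s(p(a))))))  →  k(p(a), k(p(a), k(p(a), s(p(a)))))   [R3 at 2.2.2]
4. k(p(a), k(p(a), k(p(a), s(p(a)))))  →  k(p(a), k(p(a), s(p(a))))   [R3 at 2.2]
5. k(p(a), k(p(a), s(p(a))))  →  k(p(a), s(p(a)))   [R3 at 2]
6. k(p(a), s(p(a)))  →  s(p(a))   [R3 at ε]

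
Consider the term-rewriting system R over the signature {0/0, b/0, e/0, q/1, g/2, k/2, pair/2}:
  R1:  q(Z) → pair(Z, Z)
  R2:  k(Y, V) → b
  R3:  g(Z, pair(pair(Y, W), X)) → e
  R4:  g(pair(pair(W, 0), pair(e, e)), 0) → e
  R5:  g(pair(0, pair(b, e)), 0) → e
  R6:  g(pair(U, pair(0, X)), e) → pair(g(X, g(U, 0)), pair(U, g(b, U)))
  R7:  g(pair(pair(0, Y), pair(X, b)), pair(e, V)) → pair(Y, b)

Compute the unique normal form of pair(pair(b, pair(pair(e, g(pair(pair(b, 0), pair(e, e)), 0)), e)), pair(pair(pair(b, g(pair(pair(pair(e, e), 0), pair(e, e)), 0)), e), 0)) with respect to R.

1. pair(pair(b, pair(pair(e, g(pair(pair(b, 0), pair(e, e)), 0)), e)), pair(pair(pair(b, g(pair(pair(pair(e, e), 0), pair(e, e)), 0)), e), 0))  →  pair(pair(b, pair(pair(e, e), e)), pair(pair(pair(b, g(pair(pair(pair(e, e), 0), pair(e, e)), 0)), e), 0))   [R4 at 1.2.1.2]
2. pair(pair(b, pair(pair(e, e), e)), pair(pair(pair(b, g(pair(pair(pair(e, e), 0), pair(e, e)), 0)), e), 0))  →  pair(pair(b, pair(pair(e, e), e)), pair(pair(pair(b, e), e), 0))   [R4 at 2.1.1.2]

pair(pair(b, pair(pair(e, e), e)), pair(pair(pair(b, e), e), 0))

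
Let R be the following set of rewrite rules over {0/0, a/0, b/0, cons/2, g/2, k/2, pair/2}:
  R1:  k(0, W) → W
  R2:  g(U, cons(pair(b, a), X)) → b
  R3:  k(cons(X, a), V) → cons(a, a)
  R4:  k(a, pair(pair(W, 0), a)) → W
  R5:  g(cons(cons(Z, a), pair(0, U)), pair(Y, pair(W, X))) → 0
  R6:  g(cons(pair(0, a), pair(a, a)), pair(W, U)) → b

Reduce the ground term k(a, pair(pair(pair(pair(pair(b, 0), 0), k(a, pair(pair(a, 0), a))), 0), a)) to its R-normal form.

1. k(a, pair(pair(pair(pair(pair(b, 0), 0), k(a, pair(pair(a, 0), a))), 0), a))  →  pair(pair(pair(b, 0), 0), k(a, pair(pair(a, 0), a)))   [R4 at ε]
2. pair(pair(pair(b, 0), 0), k(a, pair(pair(a, 0), a)))  →  pair(pair(pair(b, 0), 0), a)   [R4 at 2]

pair(pair(pair(b, 0), 0), a)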